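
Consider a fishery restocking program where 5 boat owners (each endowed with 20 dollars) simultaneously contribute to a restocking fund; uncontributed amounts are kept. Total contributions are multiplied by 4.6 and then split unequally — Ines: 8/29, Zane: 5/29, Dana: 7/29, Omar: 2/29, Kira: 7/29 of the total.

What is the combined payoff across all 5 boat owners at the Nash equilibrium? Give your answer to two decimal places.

316.00 dollars

A player with share s gets back 4.6·s per unit contributed, so full contribution is dominant for anyone with s > 1/4.6 = 0.2174 and zero contribution is dominant for anyone below.
The shares above 0.2174 belong to Ines, Dana and Kira, contributing 20 each; the remaining 2 contribute 0. Total contributed: 60.
The restocking fund pays out 4.6 × 60 = 276.00 in total (split across the unequal shares, but the aggregate is all that matters for the group sum).
The 2 free-riders keep 20 each, adding 40. Group total = 40 + 276.00 = 316.00.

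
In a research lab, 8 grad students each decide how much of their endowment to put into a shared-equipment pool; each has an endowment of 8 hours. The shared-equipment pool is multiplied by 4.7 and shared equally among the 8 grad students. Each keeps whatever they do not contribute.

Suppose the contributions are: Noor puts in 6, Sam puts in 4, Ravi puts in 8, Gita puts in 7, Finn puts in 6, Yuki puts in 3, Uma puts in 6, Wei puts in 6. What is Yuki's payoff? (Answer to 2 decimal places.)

32.03 hours

Total contributed: 6 + 4 + 8 + 7 + 6 + 3 + 6 + 6 = 46.
Each receives 4.7 × 46 / 8 = 27.03 from the shared-equipment pool.
Yuki keeps 8 − 3 = 5, so Yuki's payoff is 5 + 27.03 = 32.03.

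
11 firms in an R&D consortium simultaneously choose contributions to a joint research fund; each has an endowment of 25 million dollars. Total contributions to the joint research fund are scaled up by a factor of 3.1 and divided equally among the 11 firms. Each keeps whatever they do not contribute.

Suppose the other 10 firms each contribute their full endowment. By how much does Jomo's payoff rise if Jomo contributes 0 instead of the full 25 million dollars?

17.95 million dollars

Switching from a contribution of 25 to 0 lets Jomo keep an extra 25 million dollars, but lowers the joint research fund by 25, which costs Jomo their own share of that drop: 3.1/11 × 25 = 7.05.
Net gain = 25 − 7.05 = 17.95. The private return per contributed unit (0.2818) is below 1, so free-riding is indeed the best response regardless of what the others do.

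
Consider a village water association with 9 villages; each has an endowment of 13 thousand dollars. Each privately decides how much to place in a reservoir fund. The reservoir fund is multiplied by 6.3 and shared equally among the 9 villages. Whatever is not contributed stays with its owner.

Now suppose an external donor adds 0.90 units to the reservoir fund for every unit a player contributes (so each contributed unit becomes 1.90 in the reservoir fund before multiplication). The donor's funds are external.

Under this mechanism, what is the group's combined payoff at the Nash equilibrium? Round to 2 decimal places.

1400.49 thousand dollars

The effective private return per unit is now 6.3 × 1.90 / 9 = 1.3300 > 1, so every player's dominant strategy flips to full contribution.
So the Nash equilibrium is full contribution by all 9; the group earns 6.3 × 1.90 × 117 = 1400.49.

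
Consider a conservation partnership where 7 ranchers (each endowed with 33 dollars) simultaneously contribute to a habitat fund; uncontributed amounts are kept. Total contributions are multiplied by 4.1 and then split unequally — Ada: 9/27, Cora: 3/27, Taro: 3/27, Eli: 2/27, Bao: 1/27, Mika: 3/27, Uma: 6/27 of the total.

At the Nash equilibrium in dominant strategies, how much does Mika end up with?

48.03 dollars

For player j, contributing a unit is worthwhile iff 4.1 × (j's share) ≥ 1, i.e. iff j's share is at least 0.2439.
Only Ada (9/27) clears that bar, contributing 33; the remaining 6 contribute 0. Total contributed: 33.
Mika keeps 33 and receives 4.1 × 33 × 3/27 = 15.03 from the habitat fund, for a payoff of 48.03.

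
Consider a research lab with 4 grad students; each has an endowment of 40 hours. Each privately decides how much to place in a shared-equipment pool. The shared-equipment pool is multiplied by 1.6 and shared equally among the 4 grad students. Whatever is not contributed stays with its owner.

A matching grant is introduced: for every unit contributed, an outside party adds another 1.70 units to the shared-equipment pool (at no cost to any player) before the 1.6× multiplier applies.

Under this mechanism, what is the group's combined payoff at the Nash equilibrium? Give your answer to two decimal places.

691.20 hours

The effective private return per unit is now 1.6 × 2.70 / 4 = 1.0800 > 1, so every player's dominant strategy flips to full contribution.
So the Nash equilibrium is full contribution by all 4; the group earns 1.6 × 2.70 × 160 = 691.20.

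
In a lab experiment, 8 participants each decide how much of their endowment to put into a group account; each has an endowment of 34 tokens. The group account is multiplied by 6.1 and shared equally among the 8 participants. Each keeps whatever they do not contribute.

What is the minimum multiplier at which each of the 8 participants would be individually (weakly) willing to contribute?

8

A contributed unit returns (multiplier)/8 to its contributor.
This reaches 1 exactly when the multiplier is 8.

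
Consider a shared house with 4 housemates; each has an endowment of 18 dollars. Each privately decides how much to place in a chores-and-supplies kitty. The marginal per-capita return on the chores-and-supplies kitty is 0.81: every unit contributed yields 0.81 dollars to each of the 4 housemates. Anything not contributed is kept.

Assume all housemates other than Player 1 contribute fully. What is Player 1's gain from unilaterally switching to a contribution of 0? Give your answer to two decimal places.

3.42 dollars

Switching from a contribution of 18 to 0 lets Player 1 keep an extra 18 dollars, but lowers the chores-and-supplies kitty by 18, which costs Player 1 their own share of that drop: 0.81 × 18 = 14.58.
Net gain = 18 − 14.58 = 3.42. The private return per contributed unit (0.81) is below 1, so free-riding is indeed the best response regardless of what the others do.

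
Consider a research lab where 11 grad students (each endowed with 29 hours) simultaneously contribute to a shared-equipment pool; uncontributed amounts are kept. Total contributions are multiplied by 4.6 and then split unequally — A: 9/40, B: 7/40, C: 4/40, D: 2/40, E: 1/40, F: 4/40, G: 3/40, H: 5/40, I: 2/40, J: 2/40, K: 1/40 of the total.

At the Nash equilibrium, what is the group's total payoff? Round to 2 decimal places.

Player j's private return per contributed unit is 4.6 × (j's share). Contributing is weakly dominant for j when that share is at least 1/4.6 = 0.2174, and contributing 0 is dominant otherwise.
A alone (share 9/40) is above the threshold, contributing 29; the remaining 10 contribute 0. Total contributed: 29.
The shared-equipment pool pays out 4.6 × 29 = 133.40 in total (split across the unequal shares, but the aggregate is all that matters for the group sum).
The 10 free-riders keep 29 each, adding 290. Group total = 290 + 133.40 = 423.40.

423.40 hours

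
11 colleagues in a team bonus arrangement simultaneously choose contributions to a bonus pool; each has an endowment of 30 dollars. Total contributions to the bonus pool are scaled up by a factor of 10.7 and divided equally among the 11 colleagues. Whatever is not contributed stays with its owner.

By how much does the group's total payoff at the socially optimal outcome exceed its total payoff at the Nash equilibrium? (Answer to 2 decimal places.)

3201.00 dollars

Each contributed unit returns 10.7/11 = 0.9727 to its contributor — below 1 — so contributing 0 is dominant for every player. At the Nash equilibrium everyone keeps their 30, and the group total is 11 × 30 = 330.
Each contributed unit returns 10.700 to the group as a whole (0.9727 to each of 11 players), which exceeds 1, so the social optimum is full contribution: group total = 10.700 × 330 = 3531.00.
Efficiency loss = 3531.00 − 330 = 3201.00.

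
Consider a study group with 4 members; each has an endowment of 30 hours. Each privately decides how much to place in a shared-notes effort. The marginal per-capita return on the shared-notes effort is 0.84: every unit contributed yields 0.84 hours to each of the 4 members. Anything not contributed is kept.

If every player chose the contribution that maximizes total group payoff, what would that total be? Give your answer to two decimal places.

403.20 hours

Each contributed unit returns 3.360 to the group as a whole (0.84 to each of 4 players), which exceeds 1, so the social optimum is full contribution: group total = 3.360 × 120 = 403.20.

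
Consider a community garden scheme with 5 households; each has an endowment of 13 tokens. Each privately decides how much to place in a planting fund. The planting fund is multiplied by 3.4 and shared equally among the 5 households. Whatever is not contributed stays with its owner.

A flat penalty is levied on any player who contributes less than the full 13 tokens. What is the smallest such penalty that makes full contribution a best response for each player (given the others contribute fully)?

4.16 tokens

Given the others contribute fully, the best deviation is to contribute 0 (any partial contribution still incurs the fine and gives up units whose private return 0.6800 is below 1).
Deviating from 13 to 0 saves 13 tokens but forfeits the deviator's share of the drop in the planting fund: 3.4/5 × 13 = 8.84.
So the deviation gain is 13 − 8.84 = 4.16, and the fine must be at least 4.16 tokens to wipe it out.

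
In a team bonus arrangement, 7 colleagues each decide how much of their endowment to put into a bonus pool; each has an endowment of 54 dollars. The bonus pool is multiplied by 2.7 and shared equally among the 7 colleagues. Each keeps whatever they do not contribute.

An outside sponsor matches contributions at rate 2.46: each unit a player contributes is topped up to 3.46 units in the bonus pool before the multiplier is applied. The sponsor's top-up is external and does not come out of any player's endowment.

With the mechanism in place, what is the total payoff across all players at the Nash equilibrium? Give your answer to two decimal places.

3531.28 dollars

The effective private return per unit is now 2.7 × 3.46 / 7 = 1.3346 > 1, so every player's dominant strategy flips to full contribution.
At the Nash equilibrium everyone contributes 54. Group total payoff = 2.7 × 3.46 × 378 = 3531.28.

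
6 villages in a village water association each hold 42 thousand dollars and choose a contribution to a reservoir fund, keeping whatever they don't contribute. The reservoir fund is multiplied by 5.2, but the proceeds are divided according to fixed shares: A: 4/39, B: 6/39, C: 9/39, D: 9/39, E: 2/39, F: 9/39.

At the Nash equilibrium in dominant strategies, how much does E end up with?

Player j's private return per contributed unit is 5.2 × (j's share). Contributing is weakly dominant for j when that share is at least 1/5.2 = 0.1923, and contributing 0 is dominant otherwise.
C, D and F clear that bar, contributing 42 each; the remaining 3 contribute 0. Total contributed: 126.
E keeps 42 and receives 5.2 × 126 × 2/39 = 33.60 from the reservoir fund, for a payoff of 75.60.

75.60 thousand dollars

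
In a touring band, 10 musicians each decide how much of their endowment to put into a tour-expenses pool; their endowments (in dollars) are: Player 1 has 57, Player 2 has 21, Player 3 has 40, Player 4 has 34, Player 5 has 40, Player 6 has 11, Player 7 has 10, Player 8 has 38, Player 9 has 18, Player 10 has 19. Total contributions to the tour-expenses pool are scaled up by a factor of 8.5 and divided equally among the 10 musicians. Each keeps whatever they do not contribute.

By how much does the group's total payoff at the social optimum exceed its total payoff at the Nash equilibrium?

2160.00 dollars

The private return per contributed unit is 8.5/10 = 0.8500 < 1 for every player regardless of endowment, so the Nash equilibrium is zero contribution and the group total is Σ E_j = 57 + 21 + 40 + 34 + 40 + 11 + 10 + 38 + 18 + 19 = 288.
Each contributed unit returns 8.500 to the group, so the social optimum is full contribution by everyone: group total = 8.500 × 288 = 2448.00.
Efficiency loss = (8.500 − 1) × 288 = 2160.00.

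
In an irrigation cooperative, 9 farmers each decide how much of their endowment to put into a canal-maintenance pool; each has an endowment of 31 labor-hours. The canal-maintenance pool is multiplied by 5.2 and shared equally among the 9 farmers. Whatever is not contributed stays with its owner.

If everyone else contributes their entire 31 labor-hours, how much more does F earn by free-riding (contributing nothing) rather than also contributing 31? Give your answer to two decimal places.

Switching from a contribution of 31 to 0 lets F keep an extra 31 labor-hours, but lowers the canal-maintenance pool by 31, which costs F their own share of that drop: 5.2/9 × 31 = 17.91.
Net gain = 31 − 17.91 = 13.09. The private return per contributed unit (0.5778) is below 1, so free-riding is indeed the best response regardless of what the others do.

13.09 labor-hours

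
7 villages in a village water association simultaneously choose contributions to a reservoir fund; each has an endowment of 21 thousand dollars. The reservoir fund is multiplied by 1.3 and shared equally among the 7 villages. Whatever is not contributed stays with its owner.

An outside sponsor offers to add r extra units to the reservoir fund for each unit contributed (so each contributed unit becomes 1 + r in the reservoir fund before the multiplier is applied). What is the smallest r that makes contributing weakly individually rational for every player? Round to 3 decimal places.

4.385

With matching at rate r, one contributed unit becomes (1 + r) in the reservoir fund and returns 1.3 × (1 + r) / 7 to the contributor.
Setting this equal to 1: 1 + r = 7/1.3 = 5.3846.
So the minimum matching rate is r = 5.3846 − 1 = 4.385.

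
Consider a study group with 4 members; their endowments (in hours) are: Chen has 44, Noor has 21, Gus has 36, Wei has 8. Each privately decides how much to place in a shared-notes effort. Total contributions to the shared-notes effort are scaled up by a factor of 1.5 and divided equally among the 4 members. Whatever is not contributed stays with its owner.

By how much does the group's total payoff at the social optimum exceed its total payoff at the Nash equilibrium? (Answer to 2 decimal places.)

The private return per contributed unit is 1.5/4 = 0.3750 < 1 for every player regardless of endowment, so the Nash equilibrium is zero contribution and the group total is Σ E_j = 44 + 21 + 36 + 8 = 109.
Each contributed unit returns 1.500 to the group, so the social optimum is full contribution by everyone: group total = 1.500 × 109 = 163.50.
Efficiency loss = (1.500 − 1) × 109 = 54.50.

54.50 hours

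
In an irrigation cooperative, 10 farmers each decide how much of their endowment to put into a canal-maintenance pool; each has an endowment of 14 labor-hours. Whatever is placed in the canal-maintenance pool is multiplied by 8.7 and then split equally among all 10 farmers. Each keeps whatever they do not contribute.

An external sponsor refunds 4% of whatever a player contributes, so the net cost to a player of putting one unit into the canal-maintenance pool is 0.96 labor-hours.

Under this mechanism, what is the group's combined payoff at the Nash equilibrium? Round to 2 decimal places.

140.00 labor-hours

The effective private return is (8.7/10) / 0.96 = 0.9063, which is still under 1, so the mechanism doesn't change anyone's dominant strategy: zero contribution.
Everyone keeps their endowment and the group total is 10 × 14 = 140.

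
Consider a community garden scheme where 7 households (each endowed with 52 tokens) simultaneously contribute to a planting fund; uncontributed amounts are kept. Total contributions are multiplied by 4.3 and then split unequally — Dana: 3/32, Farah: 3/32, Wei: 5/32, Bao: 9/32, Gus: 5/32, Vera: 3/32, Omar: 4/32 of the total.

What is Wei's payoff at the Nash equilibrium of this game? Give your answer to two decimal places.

86.94 tokens

A player with share s gets back 4.3·s per unit contributed, so full contribution is dominant for anyone with s > 1/4.3 = 0.2326 and zero contribution is dominant for anyone below.
The only share above 0.2326 is Bao's 9/32, contributing 52; the remaining 6 contribute 0. Total contributed: 52.
Wei keeps 52 and receives 4.3 × 52 × 5/32 = 34.94 from the planting fund, for a payoff of 86.94.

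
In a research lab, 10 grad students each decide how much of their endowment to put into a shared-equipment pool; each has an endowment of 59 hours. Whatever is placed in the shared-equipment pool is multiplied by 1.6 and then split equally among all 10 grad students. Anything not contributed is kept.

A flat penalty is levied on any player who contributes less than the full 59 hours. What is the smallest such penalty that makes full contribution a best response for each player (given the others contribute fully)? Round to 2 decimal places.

Given the others contribute fully, the best deviation is to contribute 0 (any partial contribution still incurs the fine and gives up units whose private return 0.1600 is below 1).
Deviating from 59 to 0 saves 59 hours but forfeits the deviator's share of the drop in the shared-equipment pool: 1.6/10 × 59 = 9.44.
So the deviation gain is 59 − 9.44 = 49.56, and the fine must be at least 49.56 hours to wipe it out.

49.56 hours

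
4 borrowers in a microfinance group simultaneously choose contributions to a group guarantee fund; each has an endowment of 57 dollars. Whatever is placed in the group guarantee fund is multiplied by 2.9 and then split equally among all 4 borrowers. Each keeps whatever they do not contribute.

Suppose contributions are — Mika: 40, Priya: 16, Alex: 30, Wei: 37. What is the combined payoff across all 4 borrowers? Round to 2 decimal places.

461.70 dollars

Total contributed: 40 + 16 + 30 + 37 = 123; total kept: 4 × 57 − 123 = 105.
The group guarantee fund pays out 2.9 × 123 = 356.70 in aggregate.
Group total = 105 + 356.70 = 461.70.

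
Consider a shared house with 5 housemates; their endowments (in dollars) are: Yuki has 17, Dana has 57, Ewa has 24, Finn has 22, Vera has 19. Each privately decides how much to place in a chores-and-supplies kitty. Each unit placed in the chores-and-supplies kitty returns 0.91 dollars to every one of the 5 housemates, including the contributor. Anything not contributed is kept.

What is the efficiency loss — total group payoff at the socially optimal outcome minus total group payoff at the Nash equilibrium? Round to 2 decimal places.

493.45 dollars

The private return per contributed unit is 0.91 < 1 for everyone, so the Nash equilibrium is zero contribution and the group total is Σ E_j = 17 + 57 + 24 + 22 + 19 = 139.
Each contributed unit returns 4.550 to the group, so the social optimum is full contribution by everyone: group total = 4.550 × 139 = 632.45.
Efficiency loss = (4.550 − 1) × 139 = 493.45.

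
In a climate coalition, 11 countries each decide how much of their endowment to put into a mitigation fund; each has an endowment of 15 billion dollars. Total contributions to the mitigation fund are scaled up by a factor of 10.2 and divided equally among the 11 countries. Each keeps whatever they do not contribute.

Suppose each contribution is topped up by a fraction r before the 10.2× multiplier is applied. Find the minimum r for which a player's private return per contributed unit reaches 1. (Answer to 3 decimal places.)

With matching at rate r, one contributed unit becomes (1 + r) in the mitigation fund and returns 10.2 × (1 + r) / 11 to the contributor.
Setting this equal to 1: 1 + r = 11/10.2 = 1.0784.
So the minimum matching rate is r = 1.0784 − 1 = 0.078.

0.078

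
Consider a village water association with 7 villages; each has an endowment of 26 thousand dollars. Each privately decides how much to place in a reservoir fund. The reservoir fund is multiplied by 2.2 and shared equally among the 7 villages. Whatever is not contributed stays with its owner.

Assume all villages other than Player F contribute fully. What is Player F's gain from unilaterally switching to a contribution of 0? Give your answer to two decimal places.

17.83 thousand dollars

Switching from a contribution of 26 to 0 lets Player F keep an extra 26 thousand dollars, but lowers the reservoir fund by 26, which costs Player F their own share of that drop: 2.2/7 × 26 = 8.17.
Net gain = 26 − 8.17 = 17.83. The private return per contributed unit (0.3143) is below 1, so free-riding is indeed the best response regardless of what the others do.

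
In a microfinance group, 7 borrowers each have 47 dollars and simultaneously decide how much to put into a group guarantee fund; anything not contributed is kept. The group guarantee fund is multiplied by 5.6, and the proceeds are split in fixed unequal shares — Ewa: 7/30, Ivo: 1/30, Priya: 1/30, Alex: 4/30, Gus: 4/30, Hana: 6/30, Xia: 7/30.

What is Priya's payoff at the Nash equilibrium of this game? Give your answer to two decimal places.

73.32 dollars

A player with share s gets back 5.6·s per unit contributed, so full contribution is dominant for anyone with s > 1/5.6 = 0.1786 and zero contribution is dominant for anyone below.
The shares above 0.1786 belong to Ewa, Hana and Xia, contributing 47 each; the remaining 4 contribute 0. Total contributed: 141.
Priya keeps 47 and receives 5.6 × 141 × 1/30 = 26.32 from the group guarantee fund, for a payoff of 73.32.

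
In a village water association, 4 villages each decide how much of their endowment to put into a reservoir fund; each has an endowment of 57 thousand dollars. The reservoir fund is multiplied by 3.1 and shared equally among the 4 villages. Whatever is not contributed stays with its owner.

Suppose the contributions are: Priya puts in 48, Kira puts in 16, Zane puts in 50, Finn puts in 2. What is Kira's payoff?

130.90 thousand dollars

Total contributed: 48 + 16 + 50 + 2 = 116.
Each receives 3.1 × 116 / 4 = 89.90 from the reservoir fund.
Kira keeps 57 − 16 = 41, so Kira's payoff is 41 + 89.90 = 130.90.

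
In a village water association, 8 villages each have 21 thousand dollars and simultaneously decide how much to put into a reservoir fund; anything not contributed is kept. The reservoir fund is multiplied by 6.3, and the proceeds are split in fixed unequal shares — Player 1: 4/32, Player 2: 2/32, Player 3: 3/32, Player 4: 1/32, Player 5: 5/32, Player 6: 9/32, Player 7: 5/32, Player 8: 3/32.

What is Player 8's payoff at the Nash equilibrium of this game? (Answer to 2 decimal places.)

For player j, contributing a unit is worthwhile iff 6.3 × (j's share) ≥ 1, i.e. iff j's share is at least 0.1587.
The only share above 0.1587 is Player 6's 9/32, contributing 21; the remaining 7 contribute 0. Total contributed: 21.
Player 8 keeps 21 and receives 6.3 × 21 × 3/32 = 12.40 from the reservoir fund, for a payoff of 33.40.

33.40 thousand dollars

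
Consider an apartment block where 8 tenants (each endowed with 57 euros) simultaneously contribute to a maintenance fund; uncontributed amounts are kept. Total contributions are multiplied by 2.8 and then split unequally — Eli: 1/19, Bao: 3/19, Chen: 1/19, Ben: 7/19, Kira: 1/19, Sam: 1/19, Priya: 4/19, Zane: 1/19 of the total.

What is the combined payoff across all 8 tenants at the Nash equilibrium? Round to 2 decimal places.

558.60 euros

Each unit j contributes comes back to j as 2.8 × (j's share), so j prefers to contribute only if that share exceeds 1/2.8 = 0.3571; otherwise keeping the unit dominates.
Only Ben (7/19) clears that bar, contributing 57; the remaining 7 contribute 0. Total contributed: 57.
The maintenance fund pays out 2.8 × 57 = 159.60 in total (split across the unequal shares, but the aggregate is all that matters for the group sum).
The 7 free-riders keep 57 each, adding 399. Group total = 399 + 159.60 = 558.60.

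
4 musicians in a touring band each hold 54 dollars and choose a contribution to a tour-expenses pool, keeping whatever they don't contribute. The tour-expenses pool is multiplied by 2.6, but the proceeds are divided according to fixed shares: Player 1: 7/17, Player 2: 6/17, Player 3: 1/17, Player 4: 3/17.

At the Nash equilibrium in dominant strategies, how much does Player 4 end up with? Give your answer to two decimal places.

78.78 dollars

Each unit j contributes comes back to j as 2.6 × (j's share), so j prefers to contribute only if that share exceeds 1/2.6 = 0.3846; otherwise keeping the unit dominates.
Only Player 1 (7/17) clears that bar, contributing 54; the remaining 3 contribute 0. Total contributed: 54.
Player 4 keeps 54 and receives 2.6 × 54 × 3/17 = 24.78 from the tour-expenses pool, for a payoff of 78.78.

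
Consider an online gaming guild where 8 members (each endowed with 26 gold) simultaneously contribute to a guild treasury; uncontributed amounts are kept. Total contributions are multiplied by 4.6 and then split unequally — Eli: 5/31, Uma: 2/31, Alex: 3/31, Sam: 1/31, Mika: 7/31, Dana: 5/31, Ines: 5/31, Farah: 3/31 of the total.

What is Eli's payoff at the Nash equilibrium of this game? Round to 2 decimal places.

For player j, contributing a unit is worthwhile iff 4.6 × (j's share) ≥ 1, i.e. iff j's share is at least 0.2174.
Only Mika (7/31) clears that bar, contributing 26; the remaining 7 contribute 0. Total contributed: 26.
Eli keeps 26 and receives 4.6 × 26 × 5/31 = 19.29 from the guild treasury, for a payoff of 45.29.

45.29 gold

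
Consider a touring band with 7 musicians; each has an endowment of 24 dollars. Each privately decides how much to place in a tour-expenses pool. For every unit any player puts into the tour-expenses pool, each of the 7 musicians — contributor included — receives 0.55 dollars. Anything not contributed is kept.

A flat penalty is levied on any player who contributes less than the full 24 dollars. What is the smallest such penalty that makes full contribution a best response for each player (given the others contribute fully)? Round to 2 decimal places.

Given the others contribute fully, the best deviation is to contribute 0 (any partial contribution still incurs the fine and gives up units whose private return 0.55 is below 1).
Deviating from 24 to 0 saves 24 dollars but forfeits the deviator's share of the drop in the tour-expenses pool: 0.55 × 24 = 13.20.
So the deviation gain is 24 − 13.20 = 10.80, and the fine must be at least 10.80 dollars to wipe it out.

10.80 dollars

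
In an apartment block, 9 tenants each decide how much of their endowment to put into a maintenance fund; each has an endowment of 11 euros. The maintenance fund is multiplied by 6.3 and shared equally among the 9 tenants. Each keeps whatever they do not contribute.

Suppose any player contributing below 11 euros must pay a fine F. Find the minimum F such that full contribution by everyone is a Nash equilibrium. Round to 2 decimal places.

3.30 euros

Given the others contribute fully, the best deviation is to contribute 0 (any partial contribution still incurs the fine and gives up units whose private return 0.7000 is below 1).
Deviating from 11 to 0 saves 11 euros but forfeits the deviator's share of the drop in the maintenance fund: 6.3/9 × 11 = 7.70.
So the deviation gain is 11 − 7.70 = 3.30, and the fine must be at least 3.30 euros to wipe it out.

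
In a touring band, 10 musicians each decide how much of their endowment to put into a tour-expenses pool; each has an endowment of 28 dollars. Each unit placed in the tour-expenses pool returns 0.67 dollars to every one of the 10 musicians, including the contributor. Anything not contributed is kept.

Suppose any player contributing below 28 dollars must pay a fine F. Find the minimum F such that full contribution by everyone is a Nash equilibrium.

Given the others contribute fully, the best deviation is to contribute 0 (any partial contribution still incurs the fine and gives up units whose private return 0.67 is below 1).
Deviating from 28 to 0 saves 28 dollars but forfeits the deviator's share of the drop in the tour-expenses pool: 0.67 × 28 = 18.76.
So the deviation gain is 28 − 18.76 = 9.24, and the fine must be at least 9.24 dollars to wipe it out.

9.24 dollars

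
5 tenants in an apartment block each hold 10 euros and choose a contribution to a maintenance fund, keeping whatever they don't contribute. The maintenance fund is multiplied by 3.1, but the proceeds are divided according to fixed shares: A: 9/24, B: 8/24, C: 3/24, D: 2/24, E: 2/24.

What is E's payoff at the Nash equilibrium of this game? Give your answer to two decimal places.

A player with share s gets back 3.1·s per unit contributed, so full contribution is dominant for anyone with s > 1/3.1 = 0.3226 and zero contribution is dominant for anyone below.
A and B are above the threshold, contributing 10 each; the remaining 3 contribute 0. Total contributed: 20.
E keeps 10 and receives 3.1 × 20 × 2/24 = 5.17 from the maintenance fund, for a payoff of 15.17.

15.17 euros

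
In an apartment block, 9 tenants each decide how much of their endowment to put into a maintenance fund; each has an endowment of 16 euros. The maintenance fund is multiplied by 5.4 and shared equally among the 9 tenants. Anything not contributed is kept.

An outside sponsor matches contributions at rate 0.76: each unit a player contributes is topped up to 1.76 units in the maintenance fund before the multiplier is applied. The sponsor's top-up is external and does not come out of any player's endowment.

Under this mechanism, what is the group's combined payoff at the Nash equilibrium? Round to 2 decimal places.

With the mechanism, a contributed unit returns 5.4 × 1.76 / 9 = 1.0560 per unit of net cost to the contributor — now above 1 — so contributing fully is weakly dominant for every player.
At the Nash equilibrium everyone contributes 16. Group total payoff = 5.4 × 1.76 × 144 = 1368.58.

1368.58 euros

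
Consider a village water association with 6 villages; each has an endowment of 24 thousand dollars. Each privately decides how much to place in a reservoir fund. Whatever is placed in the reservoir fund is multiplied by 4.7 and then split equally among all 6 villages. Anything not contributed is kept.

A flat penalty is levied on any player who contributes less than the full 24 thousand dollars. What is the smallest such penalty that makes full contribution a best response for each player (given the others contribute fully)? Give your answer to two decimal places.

5.20 thousand dollars

Given the others contribute fully, the best deviation is to contribute 0 (any partial contribution still incurs the fine and gives up units whose private return 0.7833 is below 1).
Deviating from 24 to 0 saves 24 thousand dollars but forfeits the deviator's share of the drop in the reservoir fund: 4.7/6 × 24 = 18.80.
So the deviation gain is 24 − 18.80 = 5.20, and the fine must be at least 5.20 thousand dollars to wipe it out.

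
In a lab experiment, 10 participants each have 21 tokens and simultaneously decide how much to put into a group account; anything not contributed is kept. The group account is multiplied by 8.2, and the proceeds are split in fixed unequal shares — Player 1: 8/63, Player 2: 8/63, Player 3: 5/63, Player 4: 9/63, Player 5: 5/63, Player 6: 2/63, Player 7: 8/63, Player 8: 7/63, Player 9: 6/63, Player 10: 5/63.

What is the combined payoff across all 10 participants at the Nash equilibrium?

814.80 tokens

Player j's private return per contributed unit is 8.2 × (j's share). Contributing is weakly dominant for j when that share is at least 1/8.2 = 0.1220, and contributing 0 is dominant otherwise.
The shares above 0.1220 belong to Player 1, Player 2, Player 4 and Player 7, contributing 21 each; the remaining 6 contribute 0. Total contributed: 84.
The group account pays out 8.2 × 84 = 688.80 in total (split across the unequal shares, but the aggregate is all that matters for the group sum).
The 6 free-riders keep 21 each, adding 126. Group total = 126 + 688.80 = 814.80.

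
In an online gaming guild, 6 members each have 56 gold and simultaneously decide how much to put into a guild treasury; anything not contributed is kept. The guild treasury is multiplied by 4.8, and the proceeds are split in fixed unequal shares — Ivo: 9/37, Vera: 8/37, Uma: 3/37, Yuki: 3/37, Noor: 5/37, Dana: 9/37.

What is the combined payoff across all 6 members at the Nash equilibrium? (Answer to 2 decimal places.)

Each unit j contributes comes back to j as 4.8 × (j's share), so j prefers to contribute only if that share exceeds 1/4.8 = 0.2083; otherwise keeping the unit dominates.
Ivo, Vera and Dana clear that bar, contributing 56 each; the remaining 3 contribute 0. Total contributed: 168.
The guild treasury pays out 4.8 × 168 = 806.40 in total (split across the unequal shares, but the aggregate is all that matters for the group sum).
The 3 free-riders keep 56 each, adding 168. Group total = 168 + 806.40 = 974.40.

974.40 gold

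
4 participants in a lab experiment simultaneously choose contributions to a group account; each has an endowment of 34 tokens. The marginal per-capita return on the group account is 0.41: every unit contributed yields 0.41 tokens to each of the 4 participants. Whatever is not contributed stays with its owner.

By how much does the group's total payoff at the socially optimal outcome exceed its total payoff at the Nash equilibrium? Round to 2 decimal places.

The private return per contributed unit is 0.41 < 1, so contributing 0 is dominant for every player. At the Nash equilibrium everyone keeps their 34, and the group total is 4 × 34 = 136.
Each contributed unit returns 1.640 to the group as a whole (0.41 to each of 4 players), which exceeds 1, so the social optimum is full contribution: group total = 1.640 × 136 = 223.04.
Efficiency loss = 223.04 − 136 = 87.04.

87.04 tokens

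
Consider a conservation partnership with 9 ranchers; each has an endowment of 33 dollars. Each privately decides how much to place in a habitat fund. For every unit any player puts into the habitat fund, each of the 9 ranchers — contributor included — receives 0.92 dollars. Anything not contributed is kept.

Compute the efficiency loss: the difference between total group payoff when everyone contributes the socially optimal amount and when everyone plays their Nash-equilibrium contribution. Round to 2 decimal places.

2162.16 dollars

The private return per contributed unit is 0.92 < 1, so contributing 0 is dominant for every player. At the Nash equilibrium everyone keeps their 33, and the group total is 9 × 33 = 297.
Each contributed unit returns 8.280 to the group as a whole (0.92 to each of 9 players), which exceeds 1, so the social optimum is full contribution: group total = 8.280 × 297 = 2459.16.
Efficiency loss = 2459.16 − 297 = 2162.16.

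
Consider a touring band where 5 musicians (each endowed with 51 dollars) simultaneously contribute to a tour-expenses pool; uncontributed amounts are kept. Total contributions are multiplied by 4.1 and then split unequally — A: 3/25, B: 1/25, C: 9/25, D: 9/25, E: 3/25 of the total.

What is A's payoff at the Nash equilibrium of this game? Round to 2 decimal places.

101.18 dollars

For player j, contributing a unit is worthwhile iff 4.1 × (j's share) ≥ 1, i.e. iff j's share is at least 0.2439.
The shares above 0.2439 belong to C and D, contributing 51 each; the remaining 3 contribute 0. Total contributed: 102.
A keeps 51 and receives 4.1 × 102 × 3/25 = 50.18 from the tour-expenses pool, for a payoff of 101.18.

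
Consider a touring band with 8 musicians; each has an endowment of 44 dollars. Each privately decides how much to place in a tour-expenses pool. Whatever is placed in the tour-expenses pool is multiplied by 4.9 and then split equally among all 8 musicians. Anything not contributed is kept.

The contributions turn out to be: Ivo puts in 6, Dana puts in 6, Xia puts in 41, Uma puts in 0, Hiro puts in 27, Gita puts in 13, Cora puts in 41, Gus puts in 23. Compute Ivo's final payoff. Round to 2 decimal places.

Total contributed: 6 + 6 + 41 + 0 + 27 + 13 + 41 + 23 = 157.
Each receives 4.9 × 157 / 8 = 96.16 from the tour-expenses pool.
Ivo keeps 44 − 6 = 38, so Ivo's payoff is 38 + 96.16 = 134.16.

134.16 dollars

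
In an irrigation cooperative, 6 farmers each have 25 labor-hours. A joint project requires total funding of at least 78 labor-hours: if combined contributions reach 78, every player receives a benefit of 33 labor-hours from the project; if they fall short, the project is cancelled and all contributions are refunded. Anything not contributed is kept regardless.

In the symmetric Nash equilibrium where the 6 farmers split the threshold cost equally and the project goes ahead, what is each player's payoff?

45 labor-hours

Equal share of the threshold: 78/6 = 13.
At this profile no one gains by cutting their contribution: any cut drops the total below 78, the project is cancelled, contributions are refunded, and the deviator ends with 25, which is less than 25 − 13 + 33 = 45. Contributing more than 13 just wastes the excess. So contributing exactly 13 is a best response.
Each player's payoff: 25 − 13 + 33 = 45.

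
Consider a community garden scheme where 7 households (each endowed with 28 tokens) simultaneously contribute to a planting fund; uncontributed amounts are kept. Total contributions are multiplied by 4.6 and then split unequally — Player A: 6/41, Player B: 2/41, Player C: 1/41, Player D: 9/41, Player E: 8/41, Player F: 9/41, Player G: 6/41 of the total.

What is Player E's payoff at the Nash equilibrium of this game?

For player j, contributing a unit is worthwhile iff 4.6 × (j's share) ≥ 1, i.e. iff j's share is at least 0.2174.
The shares above 0.2174 belong to Player D and Player F, contributing 28 each; the remaining 5 contribute 0. Total contributed: 56.
Player E keeps 28 and receives 4.6 × 56 × 8/41 = 50.26 from the planting fund, for a payoff of 78.26.

78.26 tokens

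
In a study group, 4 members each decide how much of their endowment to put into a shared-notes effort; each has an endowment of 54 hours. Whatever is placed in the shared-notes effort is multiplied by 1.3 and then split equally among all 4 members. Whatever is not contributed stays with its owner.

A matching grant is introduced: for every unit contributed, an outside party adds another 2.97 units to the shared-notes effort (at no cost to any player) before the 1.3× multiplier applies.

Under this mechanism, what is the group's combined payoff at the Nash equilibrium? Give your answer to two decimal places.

1114.78 hours

The effective private return per unit is now 1.3 × 3.97 / 4 = 1.2903 > 1, so every player's dominant strategy flips to full contribution.
At the Nash equilibrium everyone contributes 54. Group total payoff = 1.3 × 3.97 × 216 = 1114.78.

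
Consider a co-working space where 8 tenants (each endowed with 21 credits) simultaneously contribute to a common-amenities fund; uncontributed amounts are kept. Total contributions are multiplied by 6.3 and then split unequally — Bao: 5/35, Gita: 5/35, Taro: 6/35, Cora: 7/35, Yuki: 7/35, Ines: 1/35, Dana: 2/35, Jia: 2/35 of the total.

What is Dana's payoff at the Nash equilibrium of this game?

43.68 credits

Player j's private return per contributed unit is 6.3 × (j's share). Contributing is weakly dominant for j when that share is at least 1/6.3 = 0.1587, and contributing 0 is dominant otherwise.
Taro, Cora and Yuki are above the threshold, contributing 21 each; the remaining 5 contribute 0. Total contributed: 63.
Dana keeps 21 and receives 6.3 × 63 × 2/35 = 22.68 from the common-amenities fund, for a payoff of 43.68.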